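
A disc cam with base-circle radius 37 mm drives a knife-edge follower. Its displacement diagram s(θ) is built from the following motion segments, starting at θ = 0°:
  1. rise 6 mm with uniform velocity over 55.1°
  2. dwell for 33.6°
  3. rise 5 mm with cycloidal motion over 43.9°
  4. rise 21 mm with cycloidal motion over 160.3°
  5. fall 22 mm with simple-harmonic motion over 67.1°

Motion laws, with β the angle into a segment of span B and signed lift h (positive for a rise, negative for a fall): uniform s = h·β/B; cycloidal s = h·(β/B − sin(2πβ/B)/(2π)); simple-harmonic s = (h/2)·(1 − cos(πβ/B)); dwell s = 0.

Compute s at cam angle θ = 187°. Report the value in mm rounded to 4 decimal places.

seg 1 [0°–55.1°] uniform, h=6: full span → s += 6 → s = 6.0000
seg 2 [55.1°–88.7°] dwell: s stays 6.0000
seg 3 [88.7°–132.6°] cycloidal, h=5: full span → s += 5 → s = 11.0000
seg 4 [132.6°–292.9°] cycloidal, h=21: θ=187° here. β=54.4, B=160.3. 21·(0.3394 − sin(2π·0.3394)/(2π)) = 4.2975 → s = 15.2975

15.2975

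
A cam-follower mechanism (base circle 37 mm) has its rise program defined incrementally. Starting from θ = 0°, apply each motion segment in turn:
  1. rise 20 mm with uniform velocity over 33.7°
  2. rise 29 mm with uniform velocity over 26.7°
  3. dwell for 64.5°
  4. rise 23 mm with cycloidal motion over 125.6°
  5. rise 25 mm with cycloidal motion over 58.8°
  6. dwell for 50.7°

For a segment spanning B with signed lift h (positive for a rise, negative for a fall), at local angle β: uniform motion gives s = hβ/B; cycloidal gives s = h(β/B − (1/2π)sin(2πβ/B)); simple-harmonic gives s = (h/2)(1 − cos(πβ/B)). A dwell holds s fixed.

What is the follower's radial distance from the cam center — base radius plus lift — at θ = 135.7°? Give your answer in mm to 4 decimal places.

seg 1 [0°–33.7°] uniform, h=20: full span → s += 20 → s = 20.0000
seg 2 [33.7°–60.4°] uniform, h=29: full span → s += 29 → s = 49.0000
seg 3 [60.4°–124.9°] dwell: s stays 49.0000
seg 4 [124.9°–250.5°] cycloidal, h=23: θ=135.7° here. β=10.8, B=125.6. 23·(0.0860 − sin(2π·0.0860)/(2π)) = 0.0948 → s = 49.0948
radial distance = base radius + s = 37 + 49.0948 = 86.0948

86.0948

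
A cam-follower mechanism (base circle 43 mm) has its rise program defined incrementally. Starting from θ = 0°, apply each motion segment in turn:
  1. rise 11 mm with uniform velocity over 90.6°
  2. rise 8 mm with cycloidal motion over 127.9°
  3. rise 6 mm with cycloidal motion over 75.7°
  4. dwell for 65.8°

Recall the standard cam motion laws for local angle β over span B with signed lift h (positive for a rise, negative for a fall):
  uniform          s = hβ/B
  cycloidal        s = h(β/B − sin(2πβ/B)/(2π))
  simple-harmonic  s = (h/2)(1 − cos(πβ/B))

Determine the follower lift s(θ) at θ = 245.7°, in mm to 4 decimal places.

seg 1 [0°–90.6°] uniform, h=11: full span → s += 11 → s = 11.0000
seg 2 [90.6°–218.5°] cycloidal, h=8: full span → s += 8 → s = 19.0000
seg 3 [218.5°–294.2°] cycloidal, h=6: θ=245.7° here. β=27.2, B=75.7. 6·(0.3593 − sin(2π·0.3593)/(2π)) = 1.4175 → s = 20.4175

20.4175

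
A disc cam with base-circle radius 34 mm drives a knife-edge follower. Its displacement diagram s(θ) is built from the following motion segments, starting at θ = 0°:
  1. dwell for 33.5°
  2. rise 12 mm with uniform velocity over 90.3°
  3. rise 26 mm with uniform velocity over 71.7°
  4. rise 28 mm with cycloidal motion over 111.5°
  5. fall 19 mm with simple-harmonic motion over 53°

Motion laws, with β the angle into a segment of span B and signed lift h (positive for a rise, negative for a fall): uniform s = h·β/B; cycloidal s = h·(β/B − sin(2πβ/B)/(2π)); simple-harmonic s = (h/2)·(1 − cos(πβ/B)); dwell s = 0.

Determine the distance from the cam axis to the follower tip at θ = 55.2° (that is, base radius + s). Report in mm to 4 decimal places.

seg 1 [0°–33.5°] dwell: s stays 0.0000
seg 2 [33.5°–123.8°] uniform, h=12: θ=55.2° here. β=21.7, B=90.3. 12·21.7/90.3 = 2.8837 → s = 2.8837
radial distance = base radius + s = 34 + 2.8837 = 36.8837

36.8837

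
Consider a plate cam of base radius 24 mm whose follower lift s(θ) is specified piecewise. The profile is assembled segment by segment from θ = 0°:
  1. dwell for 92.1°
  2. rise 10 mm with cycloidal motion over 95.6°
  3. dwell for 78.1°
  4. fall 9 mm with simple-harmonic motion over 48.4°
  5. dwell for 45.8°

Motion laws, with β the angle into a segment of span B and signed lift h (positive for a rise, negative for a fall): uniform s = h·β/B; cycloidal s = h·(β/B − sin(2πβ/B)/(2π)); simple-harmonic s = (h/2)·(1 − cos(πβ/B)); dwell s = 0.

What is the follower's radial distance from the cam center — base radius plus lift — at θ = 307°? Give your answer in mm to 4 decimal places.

seg 1 [0°–92.1°] dwell: s stays 0.0000
seg 2 [92.1°–187.7°] cycloidal, h=10: full span → s += 10 → s = 10.0000
seg 3 [187.7°–265.8°] dwell: s stays 10.0000
seg 4 [265.8°–314.2°] simple-harmonic, h=-9: θ=307° here. β=41.2, B=48.4. -9/2·(1 − cos(π·0.8512)) = -8.5175 → s = 1.4825
radial distance = base radius + s = 24 + 1.4825 = 25.4825

25.4825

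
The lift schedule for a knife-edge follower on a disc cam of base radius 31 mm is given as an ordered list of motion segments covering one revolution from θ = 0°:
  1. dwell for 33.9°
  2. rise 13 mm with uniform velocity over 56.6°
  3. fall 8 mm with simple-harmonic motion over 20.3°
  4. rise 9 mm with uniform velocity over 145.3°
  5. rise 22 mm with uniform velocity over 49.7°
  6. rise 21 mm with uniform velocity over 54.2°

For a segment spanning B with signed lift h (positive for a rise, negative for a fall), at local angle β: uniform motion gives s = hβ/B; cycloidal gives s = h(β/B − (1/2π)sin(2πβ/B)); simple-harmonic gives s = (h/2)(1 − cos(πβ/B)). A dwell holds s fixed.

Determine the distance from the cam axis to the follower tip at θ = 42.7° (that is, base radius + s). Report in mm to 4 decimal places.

seg 1 [0°–33.9°] dwell: s stays 0.0000
seg 2 [33.9°–90.5°] uniform, h=13: θ=42.7° here. β=8.8, B=56.6. 13·8.8/56.6 = 2.0212 → s = 2.0212
radial distance = base radius + s = 31 + 2.0212 = 33.0212

33.0212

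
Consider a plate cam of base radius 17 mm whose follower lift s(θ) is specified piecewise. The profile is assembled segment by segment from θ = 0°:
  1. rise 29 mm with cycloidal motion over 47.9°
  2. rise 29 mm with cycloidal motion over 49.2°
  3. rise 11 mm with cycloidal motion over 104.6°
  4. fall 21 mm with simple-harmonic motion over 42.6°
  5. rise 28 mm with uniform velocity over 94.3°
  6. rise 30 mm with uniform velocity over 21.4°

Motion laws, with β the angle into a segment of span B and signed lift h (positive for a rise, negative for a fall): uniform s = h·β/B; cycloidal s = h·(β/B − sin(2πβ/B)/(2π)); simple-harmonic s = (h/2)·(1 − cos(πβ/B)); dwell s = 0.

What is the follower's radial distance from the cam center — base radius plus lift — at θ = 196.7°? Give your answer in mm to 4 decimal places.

seg 1 [0°–47.9°] cycloidal, h=29: full span → s += 29 → s = 29.0000
seg 2 [47.9°–97.1°] cycloidal, h=29: full span → s += 29 → s = 58.0000
seg 3 [97.1°–201.7°] cycloidal, h=11: θ=196.7° here. β=99.6, B=104.6. 11·(0.9522 − sin(2π·0.9522)/(2π)) = 10.9921 → s = 68.9921
radial distance = base radius + s = 17 + 68.9921 = 85.9921

85.9921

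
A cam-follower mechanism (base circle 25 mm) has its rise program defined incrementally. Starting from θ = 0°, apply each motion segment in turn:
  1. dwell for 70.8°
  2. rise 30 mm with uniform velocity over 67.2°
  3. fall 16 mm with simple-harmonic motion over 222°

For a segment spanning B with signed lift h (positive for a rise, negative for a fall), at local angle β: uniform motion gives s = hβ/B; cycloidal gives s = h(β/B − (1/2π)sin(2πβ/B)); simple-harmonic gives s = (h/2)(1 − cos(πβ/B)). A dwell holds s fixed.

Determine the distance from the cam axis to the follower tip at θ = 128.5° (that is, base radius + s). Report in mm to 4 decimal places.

seg 1 [0°–70.8°] dwell: s stays 0.0000
seg 2 [70.8°–138°] uniform, h=30: θ=128.5° here. β=57.7, B=67.2. 30·57.7/67.2 = 25.7589 → s = 25.7589
radial distance = base radius + s = 25 + 25.7589 = 50.7589

50.7589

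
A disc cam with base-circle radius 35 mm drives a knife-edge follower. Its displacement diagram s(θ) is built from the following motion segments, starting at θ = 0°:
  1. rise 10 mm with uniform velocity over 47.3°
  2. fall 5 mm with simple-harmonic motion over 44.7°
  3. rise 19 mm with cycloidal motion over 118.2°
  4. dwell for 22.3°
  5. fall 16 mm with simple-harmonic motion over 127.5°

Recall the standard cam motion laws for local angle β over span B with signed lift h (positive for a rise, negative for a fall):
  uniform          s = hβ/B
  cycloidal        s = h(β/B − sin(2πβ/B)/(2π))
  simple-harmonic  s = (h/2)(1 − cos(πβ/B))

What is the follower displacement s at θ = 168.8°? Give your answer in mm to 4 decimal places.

seg 1 [0°–47.3°] uniform, h=10: full span → s += 10 → s = 10.0000
seg 2 [47.3°–92°] simple-harmonic, h=-5: full span → s += -5 → s = 5.0000
seg 3 [92°–210.2°] cycloidal, h=19: θ=168.8° here. β=76.8, B=118.2. 19·(0.6497 − sin(2π·0.6497)/(2π)) = 14.7888 → s = 19.7888

19.7888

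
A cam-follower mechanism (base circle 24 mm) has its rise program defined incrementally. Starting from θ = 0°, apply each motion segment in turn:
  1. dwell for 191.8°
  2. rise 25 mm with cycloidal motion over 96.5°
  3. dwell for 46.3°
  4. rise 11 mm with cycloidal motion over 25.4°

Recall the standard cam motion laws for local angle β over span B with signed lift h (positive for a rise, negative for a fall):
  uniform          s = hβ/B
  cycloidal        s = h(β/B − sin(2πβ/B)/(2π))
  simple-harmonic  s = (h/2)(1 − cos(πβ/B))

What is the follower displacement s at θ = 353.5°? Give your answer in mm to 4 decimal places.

seg 1 [0°–191.8°] dwell: s stays 0.0000
seg 2 [191.8°–288.3°] cycloidal, h=25: full span → s += 25 → s = 25.0000
seg 3 [288.3°–334.6°] dwell: s stays 25.0000
seg 4 [334.6°–360°] cycloidal, h=11: θ=353.5° here. β=18.9, B=25.4. 11·(0.7441 − sin(2π·0.7441)/(2π)) = 9.9345 → s = 34.9345

34.9345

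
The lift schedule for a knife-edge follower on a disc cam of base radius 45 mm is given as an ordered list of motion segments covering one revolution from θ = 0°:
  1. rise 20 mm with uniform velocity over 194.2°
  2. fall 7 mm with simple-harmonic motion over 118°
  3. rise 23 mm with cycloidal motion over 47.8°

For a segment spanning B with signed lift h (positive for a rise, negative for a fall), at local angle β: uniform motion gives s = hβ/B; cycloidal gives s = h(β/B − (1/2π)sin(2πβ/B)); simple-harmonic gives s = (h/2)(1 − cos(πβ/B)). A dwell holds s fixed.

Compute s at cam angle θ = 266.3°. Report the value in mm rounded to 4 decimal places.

seg 1 [0°–194.2°] uniform, h=20: full span → s += 20 → s = 20.0000
seg 2 [194.2°–312.2°] simple-harmonic, h=-7: θ=266.3° here. β=72.1, B=118. -7/2·(1 − cos(π·0.6110)) = -4.6961 → s = 15.3039

15.3039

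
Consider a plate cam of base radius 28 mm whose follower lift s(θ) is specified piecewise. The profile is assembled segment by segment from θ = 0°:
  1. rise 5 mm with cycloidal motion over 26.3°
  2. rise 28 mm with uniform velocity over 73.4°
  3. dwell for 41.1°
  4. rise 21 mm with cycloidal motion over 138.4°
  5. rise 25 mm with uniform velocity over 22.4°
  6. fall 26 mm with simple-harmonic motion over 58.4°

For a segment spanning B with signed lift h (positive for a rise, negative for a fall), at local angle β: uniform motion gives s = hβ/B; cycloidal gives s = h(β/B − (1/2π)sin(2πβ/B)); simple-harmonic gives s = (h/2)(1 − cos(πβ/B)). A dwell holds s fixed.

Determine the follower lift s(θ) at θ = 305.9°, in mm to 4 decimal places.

seg 1 [0°–26.3°] cycloidal, h=5: full span → s += 5 → s = 5.0000
seg 2 [26.3°–99.7°] uniform, h=28: full span → s += 28 → s = 33.0000
seg 3 [99.7°–140.8°] dwell: s stays 33.0000
seg 4 [140.8°–279.2°] cycloidal, h=21: full span → s += 21 → s = 54.0000
seg 5 [279.2°–301.6°] uniform, h=25: full span → s += 25 → s = 79.0000
seg 6 [301.6°–360°] simple-harmonic, h=-26: θ=305.9° here. β=4.3, B=58.4. -26/2·(1 − cos(π·0.0736)) = -0.3462 → s = 78.6538

78.6538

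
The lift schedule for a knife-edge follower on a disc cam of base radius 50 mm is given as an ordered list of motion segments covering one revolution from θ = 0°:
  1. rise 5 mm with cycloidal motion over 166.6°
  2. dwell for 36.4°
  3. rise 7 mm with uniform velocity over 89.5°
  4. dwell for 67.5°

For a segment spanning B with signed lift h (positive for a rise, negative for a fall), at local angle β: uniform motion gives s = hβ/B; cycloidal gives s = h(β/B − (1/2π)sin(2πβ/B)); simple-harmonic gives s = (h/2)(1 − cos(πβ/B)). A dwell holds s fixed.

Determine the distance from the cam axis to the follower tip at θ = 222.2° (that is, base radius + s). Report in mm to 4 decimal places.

seg 1 [0°–166.6°] cycloidal, h=5: full span → s += 5 → s = 5.0000
seg 2 [166.6°–203°] dwell: s stays 5.0000
seg 3 [203°–292.5°] uniform, h=7: θ=222.2° here. β=19.2, B=89.5. 7·19.2/89.5 = 1.5017 → s = 6.5017
radial distance = base radius + s = 50 + 6.5017 = 56.5017

56.5017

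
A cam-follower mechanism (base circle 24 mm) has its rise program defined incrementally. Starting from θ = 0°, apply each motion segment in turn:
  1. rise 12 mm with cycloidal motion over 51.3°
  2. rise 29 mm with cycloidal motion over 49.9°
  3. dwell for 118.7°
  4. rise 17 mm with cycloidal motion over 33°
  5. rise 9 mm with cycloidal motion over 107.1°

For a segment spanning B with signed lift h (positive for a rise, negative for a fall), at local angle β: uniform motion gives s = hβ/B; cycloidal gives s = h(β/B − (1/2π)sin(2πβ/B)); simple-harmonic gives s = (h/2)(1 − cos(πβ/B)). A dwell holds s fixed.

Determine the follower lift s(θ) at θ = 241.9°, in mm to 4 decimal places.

seg 1 [0°–51.3°] cycloidal, h=12: full span → s += 12 → s = 12.0000
seg 2 [51.3°–101.2°] cycloidal, h=29: full span → s += 29 → s = 41.0000
seg 3 [101.2°–219.9°] dwell: s stays 41.0000
seg 4 [219.9°–252.9°] cycloidal, h=17: θ=241.9° here. β=22, B=33. 17·(0.6667 − sin(2π·0.6667)/(2π)) = 13.6765 → s = 54.6765

54.6765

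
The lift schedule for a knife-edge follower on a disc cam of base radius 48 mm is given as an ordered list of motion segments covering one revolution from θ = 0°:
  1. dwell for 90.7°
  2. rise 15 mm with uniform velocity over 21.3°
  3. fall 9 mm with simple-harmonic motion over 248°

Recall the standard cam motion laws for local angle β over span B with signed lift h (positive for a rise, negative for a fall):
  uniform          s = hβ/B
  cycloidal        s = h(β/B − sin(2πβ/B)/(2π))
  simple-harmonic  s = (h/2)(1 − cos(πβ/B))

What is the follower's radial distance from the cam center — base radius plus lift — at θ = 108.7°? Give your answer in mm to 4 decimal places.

seg 1 [0°–90.7°] dwell: s stays 0.0000
seg 2 [90.7°–112°] uniform, h=15: θ=108.7° here. β=18, B=21.3. 15·18/21.3 = 12.6761 → s = 12.6761
radial distance = base radius + s = 48 + 12.6761 = 60.6761

60.6761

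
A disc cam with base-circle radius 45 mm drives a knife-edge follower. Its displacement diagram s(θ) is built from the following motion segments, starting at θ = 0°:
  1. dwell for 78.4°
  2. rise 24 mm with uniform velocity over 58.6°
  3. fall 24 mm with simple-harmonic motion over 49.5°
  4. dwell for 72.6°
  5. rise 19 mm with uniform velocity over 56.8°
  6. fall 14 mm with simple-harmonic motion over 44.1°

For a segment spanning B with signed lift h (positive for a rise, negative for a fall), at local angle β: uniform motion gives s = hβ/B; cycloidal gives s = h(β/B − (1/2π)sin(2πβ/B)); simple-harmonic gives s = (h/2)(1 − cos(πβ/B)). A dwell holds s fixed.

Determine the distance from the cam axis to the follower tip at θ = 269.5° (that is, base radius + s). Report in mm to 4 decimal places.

seg 1 [0°–78.4°] dwell: s stays 0.0000
seg 2 [78.4°–137°] uniform, h=24: full span → s += 24 → s = 24.0000
seg 3 [137°–186.5°] simple-harmonic, h=-24: full span → s += -24 → s = 0.0000
seg 4 [186.5°–259.1°] dwell: s stays 0.0000
seg 5 [259.1°–315.9°] uniform, h=19: θ=269.5° here. β=10.4, B=56.8. 19·10.4/56.8 = 3.4789 → s = 3.4789
radial distance = base radius + s = 45 + 3.4789 = 48.4789

48.4789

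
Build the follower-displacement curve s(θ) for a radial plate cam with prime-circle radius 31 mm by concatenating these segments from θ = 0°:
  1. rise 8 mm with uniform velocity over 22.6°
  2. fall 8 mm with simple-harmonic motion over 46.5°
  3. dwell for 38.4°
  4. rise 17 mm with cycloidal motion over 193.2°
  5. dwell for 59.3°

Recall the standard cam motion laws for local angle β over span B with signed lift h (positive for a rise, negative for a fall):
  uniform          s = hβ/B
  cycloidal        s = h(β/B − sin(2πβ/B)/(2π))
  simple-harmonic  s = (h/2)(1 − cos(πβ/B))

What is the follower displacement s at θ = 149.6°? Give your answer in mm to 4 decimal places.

seg 1 [0°–22.6°] uniform, h=8: full span → s += 8 → s = 8.0000
seg 2 [22.6°–69.1°] simple-harmonic, h=-8: full span → s += -8 → s = 0.0000
seg 3 [69.1°–107.5°] dwell: s stays 0.0000
seg 4 [107.5°–300.7°] cycloidal, h=17: θ=149.6° here. β=42.1, B=193.2. 17·(0.2179 − sin(2π·0.2179)/(2π)) = 1.0536 → s = 1.0536

1.0536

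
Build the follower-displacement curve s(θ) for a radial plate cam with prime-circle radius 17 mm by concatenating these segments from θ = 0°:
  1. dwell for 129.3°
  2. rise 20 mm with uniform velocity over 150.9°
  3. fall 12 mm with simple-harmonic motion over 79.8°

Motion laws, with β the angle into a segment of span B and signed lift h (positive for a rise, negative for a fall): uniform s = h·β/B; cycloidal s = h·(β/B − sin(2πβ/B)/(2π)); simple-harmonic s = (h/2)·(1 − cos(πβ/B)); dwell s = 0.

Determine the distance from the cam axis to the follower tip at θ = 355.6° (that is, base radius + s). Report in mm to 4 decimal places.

seg 1 [0°–129.3°] dwell: s stays 0.0000
seg 2 [129.3°–280.2°] uniform, h=20: full span → s += 20 → s = 20.0000
seg 3 [280.2°–360°] simple-harmonic, h=-12: θ=355.6° here. β=75.4, B=79.8. -12/2·(1 − cos(π·0.9449)) = -11.9102 → s = 8.0898
radial distance = base radius + s = 17 + 8.0898 = 25.0898

25.0898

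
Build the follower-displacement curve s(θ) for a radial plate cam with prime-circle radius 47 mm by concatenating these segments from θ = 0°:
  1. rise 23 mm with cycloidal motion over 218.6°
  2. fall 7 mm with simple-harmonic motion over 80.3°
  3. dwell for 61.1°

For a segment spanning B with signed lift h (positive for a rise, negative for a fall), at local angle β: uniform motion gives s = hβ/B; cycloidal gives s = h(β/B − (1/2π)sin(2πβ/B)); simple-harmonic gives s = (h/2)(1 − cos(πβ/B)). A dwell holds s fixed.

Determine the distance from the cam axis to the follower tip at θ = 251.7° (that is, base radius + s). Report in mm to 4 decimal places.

seg 1 [0°–218.6°] cycloidal, h=23: full span → s += 23 → s = 23.0000
seg 2 [218.6°–298.9°] simple-harmonic, h=-7: θ=251.7° here. β=33.1, B=80.3. -7/2·(1 − cos(π·0.4122)) = -2.5468 → s = 20.4532
radial distance = base radius + s = 47 + 20.4532 = 67.4532

67.4532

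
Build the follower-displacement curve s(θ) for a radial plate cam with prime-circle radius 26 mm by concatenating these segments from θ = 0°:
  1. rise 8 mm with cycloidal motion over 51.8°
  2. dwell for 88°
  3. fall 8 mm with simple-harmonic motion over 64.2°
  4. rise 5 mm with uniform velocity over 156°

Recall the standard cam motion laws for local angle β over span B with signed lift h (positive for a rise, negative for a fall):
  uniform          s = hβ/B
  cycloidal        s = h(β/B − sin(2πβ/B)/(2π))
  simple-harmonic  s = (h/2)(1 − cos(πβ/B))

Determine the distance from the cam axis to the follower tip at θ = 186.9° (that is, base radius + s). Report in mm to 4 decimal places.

seg 1 [0°–51.8°] cycloidal, h=8: full span → s += 8 → s = 8.0000
seg 2 [51.8°–139.8°] dwell: s stays 8.0000
seg 3 [139.8°–204°] simple-harmonic, h=-8: θ=186.9° here. β=47.1, B=64.2. -8/2·(1 − cos(π·0.7336)) = -6.6794 → s = 1.3206
radial distance = base radius + s = 26 + 1.3206 = 27.3206

27.3206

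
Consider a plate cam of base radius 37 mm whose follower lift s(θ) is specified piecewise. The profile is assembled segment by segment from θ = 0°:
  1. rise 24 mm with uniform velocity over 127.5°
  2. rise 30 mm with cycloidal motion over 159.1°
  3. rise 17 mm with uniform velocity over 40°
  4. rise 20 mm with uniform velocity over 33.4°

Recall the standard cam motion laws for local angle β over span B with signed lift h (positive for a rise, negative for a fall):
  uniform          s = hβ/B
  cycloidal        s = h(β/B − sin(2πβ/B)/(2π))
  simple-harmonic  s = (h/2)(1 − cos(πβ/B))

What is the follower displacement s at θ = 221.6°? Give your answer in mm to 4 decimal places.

seg 1 [0°–127.5°] uniform, h=24: full span → s += 24 → s = 24.0000
seg 2 [127.5°–286.6°] cycloidal, h=30: θ=221.6° here. β=94.1, B=159.1. 30·(0.5915 − sin(2π·0.5915)/(2π)) = 20.3386 → s = 44.3386

44.3386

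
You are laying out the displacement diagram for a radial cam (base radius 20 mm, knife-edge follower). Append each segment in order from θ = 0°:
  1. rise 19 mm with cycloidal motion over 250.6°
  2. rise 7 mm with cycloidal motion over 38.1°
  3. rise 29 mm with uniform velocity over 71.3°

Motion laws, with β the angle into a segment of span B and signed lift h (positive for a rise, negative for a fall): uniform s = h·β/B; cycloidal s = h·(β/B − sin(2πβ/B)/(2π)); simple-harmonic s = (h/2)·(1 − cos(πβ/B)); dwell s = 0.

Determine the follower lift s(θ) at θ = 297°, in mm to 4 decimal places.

seg 1 [0°–250.6°] cycloidal, h=19: full span → s += 19 → s = 19.0000
seg 2 [250.6°–288.7°] cycloidal, h=7: full span → s += 7 → s = 26.0000
seg 3 [288.7°–360°] uniform, h=29: θ=297° here. β=8.3, B=71.3. 29·8.3/71.3 = 3.3759 → s = 29.3759

29.3759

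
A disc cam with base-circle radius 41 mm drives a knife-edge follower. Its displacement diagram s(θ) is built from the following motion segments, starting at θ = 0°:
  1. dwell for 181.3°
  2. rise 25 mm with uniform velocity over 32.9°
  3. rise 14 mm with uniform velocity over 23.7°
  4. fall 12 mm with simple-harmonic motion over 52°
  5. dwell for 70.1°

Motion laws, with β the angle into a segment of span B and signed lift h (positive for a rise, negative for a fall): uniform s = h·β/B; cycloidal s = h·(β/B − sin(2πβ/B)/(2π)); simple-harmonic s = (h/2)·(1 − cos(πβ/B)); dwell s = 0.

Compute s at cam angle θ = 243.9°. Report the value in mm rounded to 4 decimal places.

seg 1 [0°–181.3°] dwell: s stays 0.0000
seg 2 [181.3°–214.2°] uniform, h=25: full span → s += 25 → s = 25.0000
seg 3 [214.2°–237.9°] uniform, h=14: full span → s += 14 → s = 39.0000
seg 4 [237.9°–289.9°] simple-harmonic, h=-12: θ=243.9° here. β=6, B=52. -12/2·(1 − cos(π·0.1154)) = -0.3899 → s = 38.6101

38.6101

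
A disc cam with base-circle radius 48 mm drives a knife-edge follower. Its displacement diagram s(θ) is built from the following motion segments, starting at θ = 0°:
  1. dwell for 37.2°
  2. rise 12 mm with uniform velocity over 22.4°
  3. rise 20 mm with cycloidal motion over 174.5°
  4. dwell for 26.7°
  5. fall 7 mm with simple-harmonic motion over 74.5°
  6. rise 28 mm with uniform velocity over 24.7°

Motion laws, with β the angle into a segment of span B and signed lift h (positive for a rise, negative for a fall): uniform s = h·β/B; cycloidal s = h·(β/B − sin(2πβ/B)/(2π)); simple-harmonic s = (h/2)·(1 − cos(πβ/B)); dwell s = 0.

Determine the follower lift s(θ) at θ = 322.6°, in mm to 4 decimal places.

seg 1 [0°–37.2°] dwell: s stays 0.0000
seg 2 [37.2°–59.6°] uniform, h=12: full span → s += 12 → s = 12.0000
seg 3 [59.6°–234.1°] cycloidal, h=20: full span → s += 20 → s = 32.0000
seg 4 [234.1°–260.8°] dwell: s stays 32.0000
seg 5 [260.8°–335.3°] simple-harmonic, h=-7: θ=322.6° here. β=61.8, B=74.5. -7/2·(1 − cos(π·0.8295)) = -6.5100 → s = 25.4900

25.4900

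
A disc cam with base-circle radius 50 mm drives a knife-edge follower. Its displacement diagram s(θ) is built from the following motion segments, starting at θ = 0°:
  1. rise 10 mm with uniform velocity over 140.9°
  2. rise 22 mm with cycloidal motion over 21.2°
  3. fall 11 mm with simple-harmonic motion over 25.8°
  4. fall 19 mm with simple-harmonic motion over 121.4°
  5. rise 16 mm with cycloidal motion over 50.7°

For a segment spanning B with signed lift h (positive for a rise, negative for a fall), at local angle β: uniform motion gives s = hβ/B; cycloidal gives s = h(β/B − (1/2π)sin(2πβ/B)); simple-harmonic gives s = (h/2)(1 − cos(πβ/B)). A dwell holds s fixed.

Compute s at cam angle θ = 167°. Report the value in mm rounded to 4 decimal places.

seg 1 [0°–140.9°] uniform, h=10: full span → s += 10 → s = 10.0000
seg 2 [140.9°–162.1°] cycloidal, h=22: full span → s += 22 → s = 32.0000
seg 3 [162.1°–187.9°] simple-harmonic, h=-11: θ=167° here. β=4.9, B=25.8. -11/2·(1 − cos(π·0.1899)) = -0.9503 → s = 31.0497

31.0497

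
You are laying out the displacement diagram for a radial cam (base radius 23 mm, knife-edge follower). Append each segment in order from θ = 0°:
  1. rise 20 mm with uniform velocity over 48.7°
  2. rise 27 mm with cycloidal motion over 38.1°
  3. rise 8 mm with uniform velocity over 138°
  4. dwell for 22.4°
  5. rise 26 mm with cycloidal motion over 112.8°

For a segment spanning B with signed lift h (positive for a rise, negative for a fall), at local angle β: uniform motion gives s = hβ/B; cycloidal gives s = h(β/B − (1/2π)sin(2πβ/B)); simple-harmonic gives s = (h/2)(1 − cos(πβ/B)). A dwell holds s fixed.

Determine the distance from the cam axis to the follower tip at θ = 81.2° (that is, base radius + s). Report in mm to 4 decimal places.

seg 1 [0°–48.7°] uniform, h=20: full span → s += 20 → s = 20.0000
seg 2 [48.7°–86.8°] cycloidal, h=27: θ=81.2° here. β=32.5, B=38.1. 27·(0.8530 − sin(2π·0.8530)/(2π)) = 26.4595 → s = 46.4595
radial distance = base radius + s = 23 + 46.4595 = 69.4595

69.4595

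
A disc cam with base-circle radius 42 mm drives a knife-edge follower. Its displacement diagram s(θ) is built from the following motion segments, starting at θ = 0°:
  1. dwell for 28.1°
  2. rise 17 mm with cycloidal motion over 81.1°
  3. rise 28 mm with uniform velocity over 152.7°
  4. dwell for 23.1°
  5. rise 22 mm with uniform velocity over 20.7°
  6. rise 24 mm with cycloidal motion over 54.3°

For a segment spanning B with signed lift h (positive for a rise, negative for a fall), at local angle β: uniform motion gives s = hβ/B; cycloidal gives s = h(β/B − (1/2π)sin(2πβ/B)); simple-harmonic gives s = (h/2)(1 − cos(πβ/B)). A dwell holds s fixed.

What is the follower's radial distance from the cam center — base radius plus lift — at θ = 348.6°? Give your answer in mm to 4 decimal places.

seg 1 [0°–28.1°] dwell: s stays 0.0000
seg 2 [28.1°–109.2°] cycloidal, h=17: full span → s += 17 → s = 17.0000
seg 3 [109.2°–261.9°] uniform, h=28: full span → s += 28 → s = 45.0000
seg 4 [261.9°–285°] dwell: s stays 45.0000
seg 5 [285°–305.7°] uniform, h=22: full span → s += 22 → s = 67.0000
seg 6 [305.7°–360°] cycloidal, h=24: θ=348.6° here. β=42.9, B=54.3. 24·(0.7901 − sin(2π·0.7901)/(2π)) = 22.6607 → s = 89.6607
radial distance = base radius + s = 42 + 89.6607 = 131.6607

131.6607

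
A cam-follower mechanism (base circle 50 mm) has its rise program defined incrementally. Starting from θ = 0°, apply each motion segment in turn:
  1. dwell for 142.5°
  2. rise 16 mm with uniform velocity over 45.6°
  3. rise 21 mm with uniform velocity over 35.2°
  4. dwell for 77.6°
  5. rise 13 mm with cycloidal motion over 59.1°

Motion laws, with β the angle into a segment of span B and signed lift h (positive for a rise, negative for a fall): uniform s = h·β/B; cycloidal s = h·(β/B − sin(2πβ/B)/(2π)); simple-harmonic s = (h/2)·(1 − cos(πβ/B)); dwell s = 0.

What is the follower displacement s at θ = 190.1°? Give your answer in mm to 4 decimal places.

seg 1 [0°–142.5°] dwell: s stays 0.0000
seg 2 [142.5°–188.1°] uniform, h=16: full span → s += 16 → s = 16.0000
seg 3 [188.1°–223.3°] uniform, h=21: θ=190.1° here. β=2, B=35.2. 21·2/35.2 = 1.1932 → s = 17.1932

17.1932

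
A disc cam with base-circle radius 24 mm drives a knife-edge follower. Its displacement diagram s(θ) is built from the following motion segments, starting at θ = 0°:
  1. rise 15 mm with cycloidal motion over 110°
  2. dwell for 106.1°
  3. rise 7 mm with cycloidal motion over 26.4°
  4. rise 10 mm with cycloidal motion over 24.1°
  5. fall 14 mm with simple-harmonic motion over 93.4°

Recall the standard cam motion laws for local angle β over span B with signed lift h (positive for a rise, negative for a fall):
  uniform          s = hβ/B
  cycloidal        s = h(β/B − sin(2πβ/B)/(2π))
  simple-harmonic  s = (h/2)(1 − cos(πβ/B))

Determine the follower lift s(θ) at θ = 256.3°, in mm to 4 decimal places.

seg 1 [0°–110°] cycloidal, h=15: full span → s += 15 → s = 15.0000
seg 2 [110°–216.1°] dwell: s stays 15.0000
seg 3 [216.1°–242.5°] cycloidal, h=7: full span → s += 7 → s = 22.0000
seg 4 [242.5°–266.6°] cycloidal, h=10: θ=256.3° here. β=13.8, B=24.1. 10·(0.5726 − sin(2π·0.5726)/(2π)) = 6.4274 → s = 28.4274

28.4274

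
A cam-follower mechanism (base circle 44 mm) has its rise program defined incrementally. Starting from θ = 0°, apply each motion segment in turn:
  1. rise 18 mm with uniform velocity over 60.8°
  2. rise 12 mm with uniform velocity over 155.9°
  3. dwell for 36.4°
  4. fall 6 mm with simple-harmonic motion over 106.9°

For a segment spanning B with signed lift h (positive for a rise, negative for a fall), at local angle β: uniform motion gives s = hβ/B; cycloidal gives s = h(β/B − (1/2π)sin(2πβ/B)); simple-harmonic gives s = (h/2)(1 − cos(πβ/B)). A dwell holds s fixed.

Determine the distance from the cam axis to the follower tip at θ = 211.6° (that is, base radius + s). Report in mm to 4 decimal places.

seg 1 [0°–60.8°] uniform, h=18: full span → s += 18 → s = 18.0000
seg 2 [60.8°–216.7°] uniform, h=12: θ=211.6° here. β=150.8, B=155.9. 12·150.8/155.9 = 11.6074 → s = 29.6074
radial distance = base radius + s = 44 + 29.6074 = 73.6074

73.6074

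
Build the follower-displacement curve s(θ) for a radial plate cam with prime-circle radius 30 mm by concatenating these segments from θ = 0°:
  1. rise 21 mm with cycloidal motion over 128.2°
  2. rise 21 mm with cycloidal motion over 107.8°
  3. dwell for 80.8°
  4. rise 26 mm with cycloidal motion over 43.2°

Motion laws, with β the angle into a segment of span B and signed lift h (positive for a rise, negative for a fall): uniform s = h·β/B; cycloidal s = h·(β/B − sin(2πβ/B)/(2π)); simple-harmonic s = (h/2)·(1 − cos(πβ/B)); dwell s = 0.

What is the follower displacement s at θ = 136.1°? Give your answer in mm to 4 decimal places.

seg 1 [0°–128.2°] cycloidal, h=21: full span → s += 21 → s = 21.0000
seg 2 [128.2°–236°] cycloidal, h=21: θ=136.1° here. β=7.9, B=107.8. 21·(0.0733 − sin(2π·0.0733)/(2π)) = 0.0538 → s = 21.0538

21.0538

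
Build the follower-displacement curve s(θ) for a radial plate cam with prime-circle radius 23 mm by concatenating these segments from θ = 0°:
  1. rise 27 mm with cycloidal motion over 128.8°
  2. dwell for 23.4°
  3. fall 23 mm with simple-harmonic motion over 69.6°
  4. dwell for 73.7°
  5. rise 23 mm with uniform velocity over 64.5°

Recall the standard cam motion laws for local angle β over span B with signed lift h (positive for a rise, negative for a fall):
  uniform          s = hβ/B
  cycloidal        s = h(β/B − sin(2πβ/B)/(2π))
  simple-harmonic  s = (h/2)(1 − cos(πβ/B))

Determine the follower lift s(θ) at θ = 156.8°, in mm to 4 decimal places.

seg 1 [0°–128.8°] cycloidal, h=27: full span → s += 27 → s = 27.0000
seg 2 [128.8°–152.2°] dwell: s stays 27.0000
seg 3 [152.2°–221.8°] simple-harmonic, h=-23: θ=156.8° here. β=4.6, B=69.6. -23/2·(1 − cos(π·0.0661)) = -0.2470 → s = 26.7530

26.7530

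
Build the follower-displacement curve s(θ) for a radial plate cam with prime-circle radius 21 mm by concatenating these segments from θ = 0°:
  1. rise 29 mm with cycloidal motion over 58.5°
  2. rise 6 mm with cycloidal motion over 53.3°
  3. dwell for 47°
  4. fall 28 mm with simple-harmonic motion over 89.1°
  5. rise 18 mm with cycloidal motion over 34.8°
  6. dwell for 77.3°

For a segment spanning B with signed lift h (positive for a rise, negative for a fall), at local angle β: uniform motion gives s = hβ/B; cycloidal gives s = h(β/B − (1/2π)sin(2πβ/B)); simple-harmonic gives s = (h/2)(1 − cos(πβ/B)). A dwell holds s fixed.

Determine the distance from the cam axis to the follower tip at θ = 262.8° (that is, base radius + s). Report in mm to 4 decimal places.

seg 1 [0°–58.5°] cycloidal, h=29: full span → s += 29 → s = 29.0000
seg 2 [58.5°–111.8°] cycloidal, h=6: full span → s += 6 → s = 35.0000
seg 3 [111.8°–158.8°] dwell: s stays 35.0000
seg 4 [158.8°–247.9°] simple-harmonic, h=-28: full span → s += -28 → s = 7.0000
seg 5 [247.9°–282.7°] cycloidal, h=18: θ=262.8° here. β=14.9, B=34.8. 18·(0.4282 − sin(2π·0.4282)/(2π)) = 6.4573 → s = 13.4573
radial distance = base radius + s = 21 + 13.4573 = 34.4573

34.4573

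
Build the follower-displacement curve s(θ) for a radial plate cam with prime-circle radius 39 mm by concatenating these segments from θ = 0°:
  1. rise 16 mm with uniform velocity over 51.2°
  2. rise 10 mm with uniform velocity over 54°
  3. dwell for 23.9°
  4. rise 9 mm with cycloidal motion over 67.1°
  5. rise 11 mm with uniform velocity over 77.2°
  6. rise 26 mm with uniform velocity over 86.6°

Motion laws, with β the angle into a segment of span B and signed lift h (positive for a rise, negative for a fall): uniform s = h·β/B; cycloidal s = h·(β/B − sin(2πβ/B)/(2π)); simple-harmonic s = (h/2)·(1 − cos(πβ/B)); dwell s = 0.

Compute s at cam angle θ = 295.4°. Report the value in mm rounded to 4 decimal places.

seg 1 [0°–51.2°] uniform, h=16: full span → s += 16 → s = 16.0000
seg 2 [51.2°–105.2°] uniform, h=10: full span → s += 10 → s = 26.0000
seg 3 [105.2°–129.1°] dwell: s stays 26.0000
seg 4 [129.1°–196.2°] cycloidal, h=9: full span → s += 9 → s = 35.0000
seg 5 [196.2°–273.4°] uniform, h=11: full span → s += 11 → s = 46.0000
seg 6 [273.4°–360°] uniform, h=26: θ=295.4° here. β=22, B=86.6. 26·22/86.6 = 6.6051 → s = 52.6051

52.6051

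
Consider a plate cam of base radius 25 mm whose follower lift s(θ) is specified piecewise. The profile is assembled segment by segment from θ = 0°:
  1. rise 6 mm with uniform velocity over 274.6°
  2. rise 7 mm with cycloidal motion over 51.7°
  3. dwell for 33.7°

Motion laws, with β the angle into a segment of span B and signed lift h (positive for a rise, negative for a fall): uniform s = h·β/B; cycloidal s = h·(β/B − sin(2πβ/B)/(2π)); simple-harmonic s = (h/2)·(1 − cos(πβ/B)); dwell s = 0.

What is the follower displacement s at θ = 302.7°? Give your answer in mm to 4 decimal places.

seg 1 [0°–274.6°] uniform, h=6: full span → s += 6 → s = 6.0000
seg 2 [274.6°–326.3°] cycloidal, h=7: θ=302.7° here. β=28.1, B=51.7. 7·(0.5435 − sin(2π·0.5435)/(2π)) = 4.1055 → s = 10.1055

10.1055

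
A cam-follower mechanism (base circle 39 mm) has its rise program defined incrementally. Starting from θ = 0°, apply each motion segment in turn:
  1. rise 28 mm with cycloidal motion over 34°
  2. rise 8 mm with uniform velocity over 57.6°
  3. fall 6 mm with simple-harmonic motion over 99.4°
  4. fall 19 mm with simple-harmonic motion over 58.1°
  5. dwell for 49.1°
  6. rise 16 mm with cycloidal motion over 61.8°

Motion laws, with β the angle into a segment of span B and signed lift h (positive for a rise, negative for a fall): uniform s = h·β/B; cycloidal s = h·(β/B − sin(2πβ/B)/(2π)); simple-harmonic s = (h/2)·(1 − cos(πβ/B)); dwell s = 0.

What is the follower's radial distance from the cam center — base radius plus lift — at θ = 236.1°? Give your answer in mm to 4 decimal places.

seg 1 [0°–34°] cycloidal, h=28: full span → s += 28 → s = 28.0000
seg 2 [34°–91.6°] uniform, h=8: full span → s += 8 → s = 36.0000
seg 3 [91.6°–191°] simple-harmonic, h=-6: full span → s += -6 → s = 30.0000
seg 4 [191°–249.1°] simple-harmonic, h=-19: θ=236.1° here. β=45.1, B=58.1. -19/2·(1 − cos(π·0.7762)) = -16.7480 → s = 13.2520
radial distance = base radius + s = 39 + 13.2520 = 52.2520

52.2520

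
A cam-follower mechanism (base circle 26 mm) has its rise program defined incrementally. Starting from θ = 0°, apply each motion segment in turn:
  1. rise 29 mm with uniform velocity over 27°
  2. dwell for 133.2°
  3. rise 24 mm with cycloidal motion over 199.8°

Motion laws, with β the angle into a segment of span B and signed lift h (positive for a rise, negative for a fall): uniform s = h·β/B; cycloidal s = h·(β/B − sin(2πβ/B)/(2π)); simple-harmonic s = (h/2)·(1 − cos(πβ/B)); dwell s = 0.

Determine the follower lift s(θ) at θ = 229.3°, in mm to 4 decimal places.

seg 1 [0°–27°] uniform, h=29: full span → s += 29 → s = 29.0000
seg 2 [27°–160.2°] dwell: s stays 29.0000
seg 3 [160.2°–360°] cycloidal, h=24: θ=229.3° here. β=69.1, B=199.8. 24·(0.3458 − sin(2π·0.3458)/(2π)) = 5.1525 → s = 34.1525

34.1525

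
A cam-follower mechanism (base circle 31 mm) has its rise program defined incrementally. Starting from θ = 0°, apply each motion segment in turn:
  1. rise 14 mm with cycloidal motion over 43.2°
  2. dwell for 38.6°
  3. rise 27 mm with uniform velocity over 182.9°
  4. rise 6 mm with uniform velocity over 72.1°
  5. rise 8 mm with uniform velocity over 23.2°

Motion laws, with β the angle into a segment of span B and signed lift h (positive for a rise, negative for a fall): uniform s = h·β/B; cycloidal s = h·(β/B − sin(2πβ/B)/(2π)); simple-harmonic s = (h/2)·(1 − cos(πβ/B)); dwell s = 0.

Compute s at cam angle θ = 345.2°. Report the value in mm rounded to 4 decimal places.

seg 1 [0°–43.2°] cycloidal, h=14: full span → s += 14 → s = 14.0000
seg 2 [43.2°–81.8°] dwell: s stays 14.0000
seg 3 [81.8°–264.7°] uniform, h=27: full span → s += 27 → s = 41.0000
seg 4 [264.7°–336.8°] uniform, h=6: full span → s += 6 → s = 47.0000
seg 5 [336.8°–360°] uniform, h=8: θ=345.2° here. β=8.4, B=23.2. 8·8.4/23.2 = 2.8966 → s = 49.8966

49.8966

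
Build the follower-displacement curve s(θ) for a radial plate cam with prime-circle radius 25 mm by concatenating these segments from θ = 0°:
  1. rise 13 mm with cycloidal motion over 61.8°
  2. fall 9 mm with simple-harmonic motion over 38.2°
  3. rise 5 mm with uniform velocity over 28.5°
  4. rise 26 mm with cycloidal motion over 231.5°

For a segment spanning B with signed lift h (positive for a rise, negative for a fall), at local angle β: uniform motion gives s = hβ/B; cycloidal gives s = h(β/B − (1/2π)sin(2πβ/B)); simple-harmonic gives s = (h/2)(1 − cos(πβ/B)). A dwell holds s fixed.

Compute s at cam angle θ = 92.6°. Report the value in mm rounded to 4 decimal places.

seg 1 [0°–61.8°] cycloidal, h=13: full span → s += 13 → s = 13.0000
seg 2 [61.8°–100°] simple-harmonic, h=-9: θ=92.6° here. β=30.8, B=38.2. -9/2·(1 − cos(π·0.8063)) = -8.1921 → s = 4.8079

4.8079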